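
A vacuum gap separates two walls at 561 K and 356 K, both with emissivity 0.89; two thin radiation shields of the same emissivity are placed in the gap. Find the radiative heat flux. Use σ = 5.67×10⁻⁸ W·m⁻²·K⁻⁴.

Each of the 3 gaps contributes resistance (2/ε − 1) = 2/0.89 − 1 = 1.247; total = 3.742.
q = σ(T₁⁴ − T₂⁴) / 3.742 = 5.67×10⁻⁸ × 8.30×10^10 / 3.742 = 1260 W/m².

q ≈ 1260 W/m²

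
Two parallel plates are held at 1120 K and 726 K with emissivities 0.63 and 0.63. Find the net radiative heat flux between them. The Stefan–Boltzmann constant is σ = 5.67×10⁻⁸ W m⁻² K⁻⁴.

q ≈ 33800 W/m²

For two large parallel gray plates, q = σ(T₁⁴ − T₂⁴) / (1/ε₁ + 1/ε₂ − 1).
1/ε₁ + 1/ε₂ − 1 = 1/0.63 + 1/0.63 − 1 = 2.175.
T₁⁴ − T₂⁴ = 1.57×10^12 − 2.78×10^11 = 1.30×10^12 K⁴.
q = 5.67×10⁻⁸ × 1.30×10^12 / 2.175 = 33800 W/m².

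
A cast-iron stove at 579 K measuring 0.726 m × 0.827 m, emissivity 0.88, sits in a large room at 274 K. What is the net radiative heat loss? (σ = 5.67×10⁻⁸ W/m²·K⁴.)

A = 0.726 × 0.827 = 0.600 m².
Q = εσA(T⁴ − T_s⁴). T⁴ − T_s⁴ = (579)⁴ − (274)⁴ = 1.12×10^11 − 5.64×10^9 = 1.07×10^11 K⁴.
Q = 0.88 × 5.67×10⁻⁸ × 0.600 × 1.07×10^11 = 3200 W.

Q ≈ 3200 W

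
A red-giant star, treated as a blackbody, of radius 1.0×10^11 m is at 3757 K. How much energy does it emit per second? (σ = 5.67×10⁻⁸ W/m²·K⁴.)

P ≈ 1.42×10^30 W

A = 4πr² = 4π × (1.0×10^11)² = 1.26×10^23 m².
P = σAT⁴ = 5.67×10⁻⁸ × 1.26×10^23 × (3757)⁴ = 5.67×10⁻⁸ × 1.26×10^23 × 1.99×10^14.
P = 1.42×10^30 W.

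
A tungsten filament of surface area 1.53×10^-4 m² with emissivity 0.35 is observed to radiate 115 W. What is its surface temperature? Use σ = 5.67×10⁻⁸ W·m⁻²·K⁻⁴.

T ≈ 2480 K

From P = εσAT⁴, T = (P / εσA)^(1/4) = (115 / (0.35 × 5.67×10⁻⁸ × 1.53×10^-4))^(1/4).
T = (3.79×10^13)^(1/4) = 2480 K.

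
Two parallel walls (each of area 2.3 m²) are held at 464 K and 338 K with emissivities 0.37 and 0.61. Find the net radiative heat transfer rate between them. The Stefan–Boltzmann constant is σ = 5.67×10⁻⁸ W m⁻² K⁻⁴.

Q ≈ 1300 W

For two large parallel gray plates, q = σ(T₁⁴ − T₂⁴) / (1/ε₁ + 1/ε₂ − 1).
1/ε₁ + 1/ε₂ − 1 = 1/0.37 + 1/0.61 − 1 = 3.342.
T₁⁴ − T₂⁴ = 4.64×10^10 − 1.31×10^10 = 3.33×10^10 K⁴.
q = 5.67×10⁻⁸ × 3.33×10^10 / 3.342 = 565 W/m².
Q = q·A = 565 × 2.3 = 1300 W.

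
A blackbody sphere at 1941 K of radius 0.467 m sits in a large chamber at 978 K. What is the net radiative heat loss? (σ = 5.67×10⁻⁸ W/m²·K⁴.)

Q ≈ 2.06×10^6 W

A = 4πr² = 4π × (0.467)² = 2.74 m².
Q = σA(T⁴ − T_s⁴). T⁴ − T_s⁴ = (1941)⁴ − (978)⁴ = 1.42×10^13 − 9.15×10^11 = 1.33×10^13 K⁴.
Q = 5.67×10⁻⁸ × 2.74 × 1.33×10^13 = 2.06×10^6 W.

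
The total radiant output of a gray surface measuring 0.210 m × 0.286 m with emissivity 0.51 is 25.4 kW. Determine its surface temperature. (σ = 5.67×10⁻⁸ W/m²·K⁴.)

A = 0.210 × 0.286 = 0.0601 m².
From P = εσAT⁴, T = (P / εσA)^(1/4) = (25400 / (0.51 × 5.67×10⁻⁸ × 0.0601))^(1/4).
T = (1.46×10^13)^(1/4) = 1960 K.

T ≈ 1960 K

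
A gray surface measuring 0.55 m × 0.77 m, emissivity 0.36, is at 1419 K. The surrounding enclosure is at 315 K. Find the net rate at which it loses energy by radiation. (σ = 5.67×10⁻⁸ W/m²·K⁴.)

Q ≈ 35000 W

A = 0.55 × 0.77 = 0.424 m².
Q = εσA(T⁴ − T_s⁴). T⁴ − T_s⁴ = (1419)⁴ − (315)⁴ = 4.05×10^12 − 9.85×10^9 = 4.04×10^12 K⁴.
Q = 0.36 × 5.67×10⁻⁸ × 0.424 × 4.04×10^12 = 35000 W.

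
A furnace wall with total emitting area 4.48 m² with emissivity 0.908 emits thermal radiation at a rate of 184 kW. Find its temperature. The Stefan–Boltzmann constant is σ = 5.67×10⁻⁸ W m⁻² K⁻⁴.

From P = εσAT⁴, T = (P / εσA)^(1/4) = (1.84×10^5 / (0.908 × 5.67×10⁻⁸ × 4.48))^(1/4).
T = (7.98×10^11)^(1/4) = 945 K.

T ≈ 945 K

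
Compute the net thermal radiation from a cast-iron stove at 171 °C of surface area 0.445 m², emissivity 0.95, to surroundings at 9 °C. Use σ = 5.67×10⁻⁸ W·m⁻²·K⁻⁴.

Q ≈ 780 W

Convert: 171 °C = 444 K; 9 °C = 282 K.
Q = εσA(T⁴ − T_s⁴). T⁴ − T_s⁴ = (444)⁴ − (282)⁴ = 3.89×10^10 − 6.32×10^9 = 3.25×10^10 K⁴.
Q = 0.95 × 5.67×10⁻⁸ × 0.445 × 3.25×10^10 = 780 W.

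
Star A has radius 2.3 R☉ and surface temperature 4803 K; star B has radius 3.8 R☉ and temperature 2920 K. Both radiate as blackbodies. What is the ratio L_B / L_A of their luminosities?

L = 4πR²σT⁴ ∝ R²T⁴, so L_B/L_A = (3.8/2.3)² × (2920/4803)⁴ = 2.73 × 0.137 = 0.373.

L_B/L_A ≈ 0.373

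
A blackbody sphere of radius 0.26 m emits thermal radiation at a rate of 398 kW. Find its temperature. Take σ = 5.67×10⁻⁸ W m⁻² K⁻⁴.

A = 4πr² = 4π × (0.26)² = 0.849 m².
From P = σAT⁴, T = (P / σA)^(1/4) = (3.98×10^5 / (5.67×10⁻⁸ × 0.849))^(1/4).
T = (8.26×10^12)^(1/4) = 1700 K.

T ≈ 1700 K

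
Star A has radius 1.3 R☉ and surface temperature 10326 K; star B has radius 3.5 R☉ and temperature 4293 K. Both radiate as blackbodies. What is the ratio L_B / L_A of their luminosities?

L = 4πR²σT⁴ ∝ R²T⁴, so L_B/L_A = (3.5/1.3)² × (4293/10326)⁴ = 7.25 × 0.0299 = 0.217.

L_B/L_A ≈ 0.217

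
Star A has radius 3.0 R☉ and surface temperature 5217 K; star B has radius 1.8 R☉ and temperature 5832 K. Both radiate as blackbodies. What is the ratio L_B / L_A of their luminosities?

L_B/L_A ≈ 0.562

L = 4πR²σT⁴ ∝ R²T⁴, so L_B/L_A = (1.8/3.0)² × (5832/5217)⁴ = 0.360 × 1.56 = 0.562.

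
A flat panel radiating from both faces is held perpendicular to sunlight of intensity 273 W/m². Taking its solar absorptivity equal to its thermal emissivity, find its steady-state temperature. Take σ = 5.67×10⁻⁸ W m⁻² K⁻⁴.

T ≈ 222 K

Absorbed flux αS = emitted flux 2εσT⁴ per unit area; with α = ε this gives T = (S/2σ)^(1/4).
T = (273 / (2 × 5.67×10⁻⁸))^(1/4) = (2.41×10^9)^(1/4).
T = 222 K.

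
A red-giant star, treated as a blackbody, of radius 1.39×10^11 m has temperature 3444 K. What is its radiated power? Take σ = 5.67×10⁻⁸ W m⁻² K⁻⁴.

P ≈ 1.94×10^30 W

A = 4πr² = 4π × (1.39×10^11)² = 2.43×10^23 m².
P = σAT⁴ = 5.67×10⁻⁸ × 2.43×10^23 × (3444)⁴ = 5.67×10⁻⁸ × 2.43×10^23 × 1.41×10^14.
P = 1.94×10^30 W.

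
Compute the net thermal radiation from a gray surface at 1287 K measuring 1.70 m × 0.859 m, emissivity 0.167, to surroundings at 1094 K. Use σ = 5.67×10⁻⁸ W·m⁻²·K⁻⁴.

A = 1.70 × 0.859 = 1.46 m².
Q = εσA(T⁴ − T_s⁴). T⁴ − T_s⁴ = (1287)⁴ − (1094)⁴ = 2.74×10^12 − 1.43×10^12 = 1.31×10^12 K⁴.
Q = 0.167 × 5.67×10⁻⁸ × 1.46 × 1.31×10^12 = 18100 W.

Q ≈ 18100 W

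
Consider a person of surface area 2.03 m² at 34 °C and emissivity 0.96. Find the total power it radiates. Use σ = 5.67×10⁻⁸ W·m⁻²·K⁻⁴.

P ≈ 982 W

34 °C = 307 K.
P = εσAT⁴ = 0.96 × 5.67×10⁻⁸ × 2.03 × (307)⁴ = 0.96 × 5.67×10⁻⁸ × 2.03 × 8.88×10^9.
P = 982 W.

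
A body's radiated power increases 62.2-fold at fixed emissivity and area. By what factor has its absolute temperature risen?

P ∝ T⁴ ⇒ T ∝ P^(1/4), so T scales by (62.2)^(1/4) = 2.81.

factor ≈ 2.81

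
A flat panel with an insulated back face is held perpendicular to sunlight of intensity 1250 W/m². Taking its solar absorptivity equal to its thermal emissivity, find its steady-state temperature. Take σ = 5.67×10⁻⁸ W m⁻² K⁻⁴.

T ≈ 385 K

Absorbed flux αS = emitted flux εσT⁴ (one radiating face); with α = ε, T = (S/σ)^(1/4).
T = (1250 / 5.67×10⁻⁸)^(1/4) = (2.20×10^10)^(1/4).
T = 385 K.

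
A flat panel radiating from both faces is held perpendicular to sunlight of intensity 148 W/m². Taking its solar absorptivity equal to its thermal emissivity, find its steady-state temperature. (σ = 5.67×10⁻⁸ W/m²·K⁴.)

Absorbed flux αS = emitted flux 2εσT⁴ per unit area; with α = ε this gives T = (S/2σ)^(1/4).
T = (148 / (2 × 5.67×10⁻⁸))^(1/4) = (1.31×10^9)^(1/4).
T = 190 K.

T ≈ 190 K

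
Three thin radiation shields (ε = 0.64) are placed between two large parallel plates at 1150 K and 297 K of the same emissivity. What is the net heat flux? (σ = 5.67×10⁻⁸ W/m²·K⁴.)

Each of the 4 gaps contributes resistance (2/ε − 1) = 2/0.64 − 1 = 2.125; total = 8.500.
q = σ(T₁⁴ − T₂⁴) / 8.500 = 5.67×10⁻⁸ × 1.74×10^12 / 8.500 = 11600 W/m².

q ≈ 11600 W/m²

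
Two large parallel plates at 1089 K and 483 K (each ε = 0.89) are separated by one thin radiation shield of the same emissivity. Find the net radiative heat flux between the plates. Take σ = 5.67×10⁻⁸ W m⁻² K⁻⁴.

q ≈ 30700 W/m²

Each of the 2 gaps contributes resistance (2/ε − 1) = 2/0.89 − 1 = 1.247; total = 2.494.
q = σ(T₁⁴ − T₂⁴) / 2.494 = 5.67×10⁻⁸ × 1.35×10^12 / 2.494 = 30700 W/m².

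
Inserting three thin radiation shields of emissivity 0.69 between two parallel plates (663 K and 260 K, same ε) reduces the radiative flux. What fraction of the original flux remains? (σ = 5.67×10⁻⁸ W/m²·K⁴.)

With N identical shields there are N+1 = 4 gaps in series, each with the same radiative resistance, so the flux falls to 1/(N+1) of its unshielded value.

ratio ≈ 0.250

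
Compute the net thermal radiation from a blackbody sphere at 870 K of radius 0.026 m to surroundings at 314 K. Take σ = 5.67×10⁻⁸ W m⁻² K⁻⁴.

A = 4πr² = 4π × (0.026)² = 8.49×10^-3 m².
Q = σA(T⁴ − T_s⁴). T⁴ − T_s⁴ = (870)⁴ − (314)⁴ = 5.73×10^11 − 9.72×10^9 = 5.63×10^11 K⁴.
Q = 5.67×10⁻⁸ × 8.49×10^-3 × 5.63×10^11 = 271 W.

Q ≈ 271 W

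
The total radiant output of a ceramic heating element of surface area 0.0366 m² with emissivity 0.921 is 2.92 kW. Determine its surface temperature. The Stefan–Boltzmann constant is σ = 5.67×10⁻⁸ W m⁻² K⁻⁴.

From P = εσAT⁴, T = (P / εσA)^(1/4) = (2920 / (0.921 × 5.67×10⁻⁸ × 0.0366))^(1/4).
T = (1.53×10^12)^(1/4) = 1110 K.

T ≈ 1110 K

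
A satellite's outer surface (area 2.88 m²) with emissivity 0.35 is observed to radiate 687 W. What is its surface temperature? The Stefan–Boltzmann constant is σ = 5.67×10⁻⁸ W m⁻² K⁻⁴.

From P = εσAT⁴, T = (P / εσA)^(1/4) = (687 / (0.35 × 5.67×10⁻⁸ × 2.88))^(1/4).
T = (1.20×10^10)^(1/4) = 331 K.

T ≈ 331 K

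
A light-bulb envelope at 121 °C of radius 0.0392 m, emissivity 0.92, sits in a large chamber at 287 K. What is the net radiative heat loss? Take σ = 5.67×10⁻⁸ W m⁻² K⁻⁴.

A = 4πr² = 4π × (0.0392)² = 0.0193 m².
Convert: 121 °C = 394 K.
Q = εσA(T⁴ − T_s⁴). T⁴ − T_s⁴ = (394)⁴ − (287)⁴ = 2.41×10^10 − 6.78×10^9 = 1.73×10^10 K⁴.
Q = 0.92 × 5.67×10⁻⁸ × 0.0193 × 1.73×10^10 = 17.4 W.

Q ≈ 17.4 W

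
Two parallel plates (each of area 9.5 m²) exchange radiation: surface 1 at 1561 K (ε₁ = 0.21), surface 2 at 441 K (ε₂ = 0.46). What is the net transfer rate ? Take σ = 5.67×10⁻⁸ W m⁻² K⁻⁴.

Q ≈ 5.35×10^5 W

For two large parallel gray plates, q = σ(T₁⁴ − T₂⁴) / (1/ε₁ + 1/ε₂ − 1).
1/ε₁ + 1/ε₂ − 1 = 1/0.21 + 1/0.46 − 1 = 5.936.
T₁⁴ − T₂⁴ = 5.94×10^12 − 3.78×10^10 = 5.90×10^12 K⁴.
q = 5.67×10⁻⁸ × 5.90×10^12 / 5.936 = 56400 W/m².
Q = q·A = 56400 × 9.5 = 5.35×10^5 W.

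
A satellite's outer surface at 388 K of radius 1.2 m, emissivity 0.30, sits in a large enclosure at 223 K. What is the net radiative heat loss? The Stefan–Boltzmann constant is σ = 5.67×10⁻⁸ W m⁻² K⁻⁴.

A = 4πr² = 4π × (1.2)² = 18.1 m².
Q = εσA(T⁴ − T_s⁴). T⁴ − T_s⁴ = (388)⁴ − (223)⁴ = 2.27×10^10 − 2.47×10^9 = 2.02×10^10 K⁴.
Q = 0.30 × 5.67×10⁻⁸ × 18.1 × 2.02×10^10 = 6210 W.

Q ≈ 6210 W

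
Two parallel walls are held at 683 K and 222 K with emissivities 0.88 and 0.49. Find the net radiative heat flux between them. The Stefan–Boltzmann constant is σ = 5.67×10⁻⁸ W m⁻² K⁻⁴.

q ≈ 5600 W/m²

For two large parallel gray plates, q = σ(T₁⁴ − T₂⁴) / (1/ε₁ + 1/ε₂ − 1).
1/ε₁ + 1/ε₂ − 1 = 1/0.88 + 1/0.49 − 1 = 2.177.
T₁⁴ − T₂⁴ = 2.18×10^11 − 2.43×10^9 = 2.15×10^11 K⁴.
q = 5.67×10⁻⁸ × 2.15×10^11 / 2.177 = 5600 W/m².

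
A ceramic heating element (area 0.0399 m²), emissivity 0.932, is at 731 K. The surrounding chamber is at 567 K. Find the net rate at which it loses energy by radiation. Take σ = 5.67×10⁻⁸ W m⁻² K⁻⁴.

Q ≈ 384 W

Q = εσA(T⁴ − T_s⁴). T⁴ − T_s⁴ = (731)⁴ − (567)⁴ = 2.86×10^11 − 1.03×10^11 = 1.82×10^11 K⁴.
Q = 0.932 × 5.67×10⁻⁸ × 0.0399 × 1.82×10^11 = 384 W.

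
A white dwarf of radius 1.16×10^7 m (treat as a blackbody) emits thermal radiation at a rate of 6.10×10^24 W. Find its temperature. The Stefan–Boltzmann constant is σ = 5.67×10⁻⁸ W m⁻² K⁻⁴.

A = 4πr² = 4π × (1.16×10^7)² = 1.69×10^15 m².
From P = σAT⁴, T = (P / σA)^(1/4) = (6.10×10^24 / (5.67×10⁻⁸ × 1.69×10^15))^(1/4).
T = (6.36×10^16)^(1/4) = 15900 K.

T ≈ 15900 K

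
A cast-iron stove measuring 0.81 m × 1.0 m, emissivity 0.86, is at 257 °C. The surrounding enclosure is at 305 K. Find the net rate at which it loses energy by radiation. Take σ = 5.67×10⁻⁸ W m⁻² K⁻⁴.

Q ≈ 2770 W

A = 0.81 × 1.0 = 0.810 m².
Convert: 257 °C = 530 K.
Q = εσA(T⁴ − T_s⁴). T⁴ − T_s⁴ = (530)⁴ − (305)⁴ = 7.89×10^10 − 8.65×10^9 = 7.03×10^10 K⁴.
Q = 0.86 × 5.67×10⁻⁸ × 0.810 × 7.03×10^10 = 2770 W.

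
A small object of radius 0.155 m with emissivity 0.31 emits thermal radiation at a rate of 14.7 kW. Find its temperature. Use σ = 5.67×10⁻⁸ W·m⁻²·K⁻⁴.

T ≈ 1290 K

A = 4πr² = 4π × (0.155)² = 0.302 m².
From P = εσAT⁴, T = (P / εσA)^(1/4) = (14700 / (0.31 × 5.67×10⁻⁸ × 0.302))^(1/4).
T = (2.77×10^12)^(1/4) = 1290 K.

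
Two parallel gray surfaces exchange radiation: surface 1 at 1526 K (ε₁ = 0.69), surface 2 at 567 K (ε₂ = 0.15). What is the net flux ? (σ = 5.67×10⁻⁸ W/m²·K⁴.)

For two large parallel gray plates, q = σ(T₁⁴ − T₂⁴) / (1/ε₁ + 1/ε₂ − 1).
1/ε₁ + 1/ε₂ − 1 = 1/0.69 + 1/0.15 − 1 = 7.116.
T₁⁴ − T₂⁴ = 5.42×10^12 − 1.03×10^11 = 5.32×10^12 K⁴.
q = 5.67×10⁻⁸ × 5.32×10^12 / 7.116 = 42400 W/m².

q ≈ 42400 W/m²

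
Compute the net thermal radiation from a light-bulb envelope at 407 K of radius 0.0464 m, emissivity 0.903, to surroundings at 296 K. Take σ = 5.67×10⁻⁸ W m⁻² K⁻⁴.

Q ≈ 27.4 W

A = 4πr² = 4π × (0.0464)² = 0.0271 m².
Q = εσA(T⁴ − T_s⁴). T⁴ − T_s⁴ = (407)⁴ − (296)⁴ = 2.74×10^10 − 7.68×10^9 = 1.98×10^10 K⁴.
Q = 0.903 × 5.67×10⁻⁸ × 0.0271 × 1.98×10^10 = 27.4 W.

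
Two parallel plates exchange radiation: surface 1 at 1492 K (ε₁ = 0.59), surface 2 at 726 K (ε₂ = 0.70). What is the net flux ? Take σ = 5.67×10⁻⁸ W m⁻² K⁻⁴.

For two large parallel gray plates, q = σ(T₁⁴ − T₂⁴) / (1/ε₁ + 1/ε₂ − 1).
1/ε₁ + 1/ε₂ − 1 = 1/0.59 + 1/0.70 − 1 = 2.123.
T₁⁴ − T₂⁴ = 4.96×10^12 − 2.78×10^11 = 4.68×10^12 K⁴.
q = 5.67×10⁻⁸ × 4.68×10^12 / 2.123 = 1.25×10^5 W/m².

q ≈ 1.25×10^5 W/m²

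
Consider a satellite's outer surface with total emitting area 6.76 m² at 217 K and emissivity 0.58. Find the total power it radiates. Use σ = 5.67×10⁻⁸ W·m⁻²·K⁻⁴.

P ≈ 493 W

Stefan–Boltzmann: P = εσAT⁴ = 0.58 × 5.67×10⁻⁸ × 6.76 × (217)⁴ = 0.58 × 5.67×10⁻⁸ × 6.76 × 2.22×10^9.
P = 493 W.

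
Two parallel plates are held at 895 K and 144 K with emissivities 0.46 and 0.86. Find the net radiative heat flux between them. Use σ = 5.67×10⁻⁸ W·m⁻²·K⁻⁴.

For two large parallel gray plates, q = σ(T₁⁴ − T₂⁴) / (1/ε₁ + 1/ε₂ − 1).
1/ε₁ + 1/ε₂ − 1 = 1/0.46 + 1/0.86 − 1 = 2.337.
T₁⁴ − T₂⁴ = 6.42×10^11 − 4.30×10^8 = 6.41×10^11 K⁴.
q = 5.67×10⁻⁸ × 6.41×10^11 / 2.337 = 15600 W/m².

q ≈ 15600 W/m²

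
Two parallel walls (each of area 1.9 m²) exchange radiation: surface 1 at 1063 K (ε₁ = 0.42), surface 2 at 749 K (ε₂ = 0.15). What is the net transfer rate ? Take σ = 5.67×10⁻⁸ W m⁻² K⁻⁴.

Q ≈ 12900 W

For two large parallel gray plates, q = σ(T₁⁴ − T₂⁴) / (1/ε₁ + 1/ε₂ − 1).
1/ε₁ + 1/ε₂ − 1 = 1/0.42 + 1/0.15 − 1 = 8.048.
T₁⁴ − T₂⁴ = 1.28×10^12 − 3.15×10^11 = 9.62×10^11 K⁴.
q = 5.67×10⁻⁸ × 9.62×10^11 / 8.048 = 6780 W/m².
Q = q·A = 6780 × 1.9 = 12900 W.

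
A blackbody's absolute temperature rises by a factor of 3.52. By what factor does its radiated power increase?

factor ≈ 154

P ∝ T⁴, so the power scales as (3.52)⁴ = 154.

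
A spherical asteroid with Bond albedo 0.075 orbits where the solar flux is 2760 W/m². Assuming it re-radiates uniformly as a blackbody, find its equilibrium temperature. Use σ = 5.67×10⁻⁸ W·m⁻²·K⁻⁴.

T ≈ 326 K

Power absorbed = (1−a)S·πR²; power emitted = 4πR²σT⁴. Equating and cancelling πR²:
T = ((1−a)S / 4σ)^(1/4) = (2550 / (4 × 5.67×10⁻⁸))^(1/4) = (1.13×10^10)^(1/4).
T = 326 K.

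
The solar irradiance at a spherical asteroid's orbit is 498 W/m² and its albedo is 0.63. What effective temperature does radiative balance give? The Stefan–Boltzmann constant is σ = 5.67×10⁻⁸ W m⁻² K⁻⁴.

Power absorbed = (1−a)S·πR²; power emitted = 4πR²σT⁴. Equating and cancelling πR²:
T = ((1−a)S / 4σ)^(1/4) = (184 / (4 × 5.67×10⁻⁸))^(1/4) = (8.12×10^8)^(1/4).
T = 169 K.

T ≈ 169 K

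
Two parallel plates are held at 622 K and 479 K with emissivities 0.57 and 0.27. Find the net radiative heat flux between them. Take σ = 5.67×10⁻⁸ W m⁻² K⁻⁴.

For two large parallel gray plates, q = σ(T₁⁴ − T₂⁴) / (1/ε₁ + 1/ε₂ − 1).
1/ε₁ + 1/ε₂ − 1 = 1/0.57 + 1/0.27 − 1 = 4.458.
T₁⁴ − T₂⁴ = 1.50×10^11 − 5.26×10^10 = 9.70×10^10 K⁴.
q = 5.67×10⁻⁸ × 9.70×10^10 / 4.458 = 1230 W/m².

q ≈ 1230 W/m²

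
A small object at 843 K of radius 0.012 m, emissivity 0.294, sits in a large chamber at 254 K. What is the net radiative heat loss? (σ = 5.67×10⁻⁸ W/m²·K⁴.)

A = 4πr² = 4π × (0.012)² = 1.81×10^-3 m².
Q = εσA(T⁴ − T_s⁴). T⁴ − T_s⁴ = (843)⁴ − (254)⁴ = 5.05×10^11 − 4.16×10^9 = 5.01×10^11 K⁴.
Q = 0.294 × 5.67×10⁻⁸ × 1.81×10^-3 × 5.01×10^11 = 15.1 W.

Q ≈ 15.1 W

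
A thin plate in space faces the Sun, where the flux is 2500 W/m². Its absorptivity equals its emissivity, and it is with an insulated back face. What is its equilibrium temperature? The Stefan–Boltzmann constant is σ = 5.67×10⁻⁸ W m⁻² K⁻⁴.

Absorbed flux αS = emitted flux εσT⁴ (one radiating face); with α = ε, T = (S/σ)^(1/4).
T = (2500 / 5.67×10⁻⁸)^(1/4) = (4.41×10^10)^(1/4).
T = 458 K.

T ≈ 458 K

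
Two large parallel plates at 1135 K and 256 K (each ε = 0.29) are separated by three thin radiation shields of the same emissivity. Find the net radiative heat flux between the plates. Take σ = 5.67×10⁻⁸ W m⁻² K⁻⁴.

q ≈ 3980 W/m²

Each of the 4 gaps contributes resistance (2/ε − 1) = 2/0.29 − 1 = 5.897; total = 23.59.
q = σ(T₁⁴ − T₂⁴) / 23.59 = 5.67×10⁻⁸ × 1.66×10^12 / 23.59 = 3980 W/m².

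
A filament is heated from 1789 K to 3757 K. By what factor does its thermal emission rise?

P ∝ T⁴, so the ratio is (3757/1789)⁴ = (2.100)⁴ = 19.5.

ratio ≈ 19.5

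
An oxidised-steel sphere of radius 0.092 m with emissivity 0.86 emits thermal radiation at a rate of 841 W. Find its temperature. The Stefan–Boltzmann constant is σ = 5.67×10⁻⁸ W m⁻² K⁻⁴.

T ≈ 635 K

A = 4πr² = 4π × (0.092)² = 0.106 m².
From P = εσAT⁴, T = (P / εσA)^(1/4) = (841 / (0.86 × 5.67×10⁻⁸ × 0.106))^(1/4).
T = (1.62×10^11)^(1/4) = 635 K.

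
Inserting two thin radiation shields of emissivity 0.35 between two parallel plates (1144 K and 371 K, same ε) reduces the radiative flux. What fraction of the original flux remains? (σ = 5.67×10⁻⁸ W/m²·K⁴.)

ratio ≈ 0.333

With N identical shields there are N+1 = 3 gaps in series, each with the same radiative resistance, so the flux falls to 1/(N+1) of its unshielded value.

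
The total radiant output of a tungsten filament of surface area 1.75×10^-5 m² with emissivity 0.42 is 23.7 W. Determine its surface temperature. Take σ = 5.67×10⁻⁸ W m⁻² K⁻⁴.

T ≈ 2750 K

From P = εσAT⁴, T = (P / εσA)^(1/4) = (23.7 / (0.42 × 5.67×10⁻⁸ × 1.75×10^-5))^(1/4).
T = (5.69×10^13)^(1/4) = 2750 K.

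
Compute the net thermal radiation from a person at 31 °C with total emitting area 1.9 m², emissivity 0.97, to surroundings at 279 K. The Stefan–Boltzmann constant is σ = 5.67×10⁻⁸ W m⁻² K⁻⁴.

Q ≈ 259 W

Convert: 31 °C = 304 K.
Q = εσA(T⁴ − T_s⁴). T⁴ − T_s⁴ = (304)⁴ − (279)⁴ = 8.54×10^9 − 6.06×10^9 = 2.48×10^9 K⁴.
Q = 0.97 × 5.67×10⁻⁸ × 1.90 × 2.48×10^9 = 259 W.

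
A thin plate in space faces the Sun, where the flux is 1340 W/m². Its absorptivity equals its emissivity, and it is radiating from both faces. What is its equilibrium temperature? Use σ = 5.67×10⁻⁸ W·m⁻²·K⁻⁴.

Absorbed flux αS = emitted flux 2εσT⁴ per unit area; with α = ε this gives T = (S/2σ)^(1/4).
T = (1340 / (2 × 5.67×10⁻⁸))^(1/4) = (1.18×10^10)^(1/4).
T = 330 K.

T ≈ 330 K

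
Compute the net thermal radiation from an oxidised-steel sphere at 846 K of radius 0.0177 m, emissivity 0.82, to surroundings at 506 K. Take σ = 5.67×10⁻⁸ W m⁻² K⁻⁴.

A = 4πr² = 4π × (0.0177)² = 3.94×10^-3 m².
Q = εσA(T⁴ − T_s⁴). T⁴ − T_s⁴ = (846)⁴ − (506)⁴ = 5.12×10^11 − 6.56×10^10 = 4.47×10^11 K⁴.
Q = 0.82 × 5.67×10⁻⁸ × 3.94×10^-3 × 4.47×10^11 = 81.8 W.

Q ≈ 81.8 W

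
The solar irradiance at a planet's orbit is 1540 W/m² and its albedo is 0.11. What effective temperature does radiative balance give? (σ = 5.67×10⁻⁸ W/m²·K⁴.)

T ≈ 279 K

Power absorbed = (1−a)S·πR²; power emitted = 4πR²σT⁴. Equating and cancelling πR²:
T = ((1−a)S / 4σ)^(1/4) = (1370 / (4 × 5.67×10⁻⁸))^(1/4) = (6.04×10^9)^(1/4).
T = 279 K.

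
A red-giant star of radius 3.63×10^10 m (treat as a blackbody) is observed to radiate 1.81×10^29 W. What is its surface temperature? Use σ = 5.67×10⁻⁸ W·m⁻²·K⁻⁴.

T ≈ 3730 K

A = 4πr² = 4π × (3.63×10^10)² = 1.66×10^22 m².
From P = σAT⁴, T = (P / σA)^(1/4) = (1.81×10^29 / (5.67×10⁻⁸ × 1.66×10^22))^(1/4).
T = (1.93×10^14)^(1/4) = 3730 K.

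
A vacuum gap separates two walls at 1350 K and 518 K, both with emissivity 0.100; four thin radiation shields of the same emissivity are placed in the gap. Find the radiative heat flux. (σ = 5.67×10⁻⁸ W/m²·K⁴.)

Each of the 5 gaps contributes resistance (2/ε − 1) = 2/0.100 − 1 = 19.00; total = 95.00.
q = σ(T₁⁴ − T₂⁴) / 95.00 = 5.67×10⁻⁸ × 3.25×10^12 / 95.00 = 1940 W/m².

q ≈ 1940 W/m²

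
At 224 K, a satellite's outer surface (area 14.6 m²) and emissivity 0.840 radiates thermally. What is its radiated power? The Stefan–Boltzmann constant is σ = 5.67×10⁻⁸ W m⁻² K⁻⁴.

P ≈ 1750 W

Stefan–Boltzmann: P = εσAT⁴ = 0.840 × 5.67×10⁻⁸ × 14.6 × (224)⁴ = 0.840 × 5.67×10⁻⁸ × 14.6 × 2.52×10^9.
P = 1750 W.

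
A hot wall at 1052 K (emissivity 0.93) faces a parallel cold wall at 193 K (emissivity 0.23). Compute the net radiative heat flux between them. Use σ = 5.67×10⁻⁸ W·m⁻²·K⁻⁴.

For two large parallel gray plates, q = σ(T₁⁴ − T₂⁴) / (1/ε₁ + 1/ε₂ − 1).
1/ε₁ + 1/ε₂ − 1 = 1/0.93 + 1/0.23 − 1 = 4.423.
T₁⁴ − T₂⁴ = 1.22×10^12 − 1.39×10^9 = 1.22×10^12 K⁴.
q = 5.67×10⁻⁸ × 1.22×10^12 / 4.423 = 15700 W/m².

q ≈ 15700 W/m²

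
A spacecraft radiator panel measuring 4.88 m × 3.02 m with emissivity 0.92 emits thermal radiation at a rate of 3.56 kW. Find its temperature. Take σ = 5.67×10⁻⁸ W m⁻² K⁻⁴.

A = 4.88 × 3.02 = 14.7 m².
From P = εσAT⁴, T = (P / εσA)^(1/4) = (3560 / (0.92 × 5.67×10⁻⁸ × 14.7))^(1/4).
T = (4.63×10^9)^(1/4) = 261 K.

T ≈ 261 K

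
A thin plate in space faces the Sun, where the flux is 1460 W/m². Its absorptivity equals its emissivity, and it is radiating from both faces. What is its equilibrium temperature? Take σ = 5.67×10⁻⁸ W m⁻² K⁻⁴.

T ≈ 337 K

Absorbed flux αS = emitted flux 2εσT⁴ per unit area; with α = ε this gives T = (S/2σ)^(1/4).
T = (1460 / (2 × 5.67×10⁻⁸))^(1/4) = (1.29×10^10)^(1/4).
T = 337 K.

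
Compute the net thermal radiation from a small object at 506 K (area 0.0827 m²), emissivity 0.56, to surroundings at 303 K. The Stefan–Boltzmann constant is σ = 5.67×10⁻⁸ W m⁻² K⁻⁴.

Q = εσA(T⁴ − T_s⁴). T⁴ − T_s⁴ = (506)⁴ − (303)⁴ = 6.56×10^10 − 8.43×10^9 = 5.71×10^10 K⁴.
Q = 0.56 × 5.67×10⁻⁸ × 0.0827 × 5.71×10^10 = 150 W.

Q ≈ 150 W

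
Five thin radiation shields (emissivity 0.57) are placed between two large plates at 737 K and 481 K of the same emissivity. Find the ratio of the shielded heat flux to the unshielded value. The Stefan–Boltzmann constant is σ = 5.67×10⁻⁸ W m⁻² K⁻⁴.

ratio ≈ 0.167

With N identical shields there are N+1 = 6 gaps in series, each with the same radiative resistance, so the flux falls to 1/(N+1) of its unshielded value.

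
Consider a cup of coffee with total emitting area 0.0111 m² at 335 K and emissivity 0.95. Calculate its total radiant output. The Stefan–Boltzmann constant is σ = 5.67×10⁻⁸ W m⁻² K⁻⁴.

Stefan–Boltzmann: P = εσAT⁴ = 0.95 × 5.67×10⁻⁸ × 0.0111 × (335)⁴ = 0.95 × 5.67×10⁻⁸ × 0.0111 × 1.26×10^10.
P = 7.53 W.

P ≈ 7.53 W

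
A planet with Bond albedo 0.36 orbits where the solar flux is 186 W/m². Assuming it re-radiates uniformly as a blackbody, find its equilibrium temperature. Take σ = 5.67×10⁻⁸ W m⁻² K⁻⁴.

Power absorbed = (1−a)S·πR²; power emitted = 4πR²σT⁴. Equating and cancelling πR²:
T = ((1−a)S / 4σ)^(1/4) = (119 / (4 × 5.67×10⁻⁸))^(1/4) = (5.25×10^8)^(1/4).
T = 151 K.

T ≈ 151 K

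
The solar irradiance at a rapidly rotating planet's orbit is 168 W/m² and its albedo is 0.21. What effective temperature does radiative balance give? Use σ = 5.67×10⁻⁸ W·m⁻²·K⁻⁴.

T ≈ 156 K

Power absorbed = (1−a)S·πR²; power emitted = 4πR²σT⁴. Equating and cancelling πR²:
T = ((1−a)S / 4σ)^(1/4) = (133 / (4 × 5.67×10⁻⁸))^(1/4) = (5.85×10^8)^(1/4).
T = 156 K.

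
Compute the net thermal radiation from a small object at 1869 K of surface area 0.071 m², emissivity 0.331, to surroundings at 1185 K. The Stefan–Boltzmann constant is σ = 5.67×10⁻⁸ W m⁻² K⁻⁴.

Q = εσA(T⁴ − T_s⁴). T⁴ − T_s⁴ = (1869)⁴ − (1185)⁴ = 1.22×10^13 − 1.97×10^12 = 1.02×10^13 K⁴.
Q = 0.331 × 5.67×10⁻⁸ × 0.0710 × 1.02×10^13 = 13600 W.

Q ≈ 13600 W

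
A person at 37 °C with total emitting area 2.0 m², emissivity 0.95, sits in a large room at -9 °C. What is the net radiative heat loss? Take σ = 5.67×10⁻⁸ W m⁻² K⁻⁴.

Convert: 37 °C = 310 K; -9 °C = 264 K.
Q = εσA(T⁴ − T_s⁴). T⁴ − T_s⁴ = (310)⁴ − (264)⁴ = 9.24×10^9 − 4.86×10^9 = 4.38×10^9 K⁴.
Q = 0.95 × 5.67×10⁻⁸ × 2.00 × 4.38×10^9 = 472 W.

Q ≈ 472 W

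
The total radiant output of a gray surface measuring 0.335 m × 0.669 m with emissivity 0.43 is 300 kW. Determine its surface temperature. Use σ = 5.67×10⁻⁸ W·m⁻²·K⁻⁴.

T ≈ 2720 K

A = 0.335 × 0.669 = 0.224 m².
From P = εσAT⁴, T = (P / εσA)^(1/4) = (3.00×10^5 / (0.43 × 5.67×10⁻⁸ × 0.224))^(1/4).
T = (5.49×10^13)^(1/4) = 2720 K.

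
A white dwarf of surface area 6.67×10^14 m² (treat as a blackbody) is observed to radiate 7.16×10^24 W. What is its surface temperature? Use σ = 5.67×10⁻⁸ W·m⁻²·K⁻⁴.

From P = σAT⁴, T = (P / σA)^(1/4) = (7.16×10^24 / (5.67×10⁻⁸ × 6.67×10^14))^(1/4).
T = (1.89×10^17)^(1/4) = 20900 K.

T ≈ 20900 K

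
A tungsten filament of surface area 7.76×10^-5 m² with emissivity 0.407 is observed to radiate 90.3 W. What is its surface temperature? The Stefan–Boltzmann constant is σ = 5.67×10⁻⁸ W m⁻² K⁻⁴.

From P = εσAT⁴, T = (P / εσA)^(1/4) = (90.3 / (0.407 × 5.67×10⁻⁸ × 7.76×10^-5))^(1/4).
T = (5.04×10^13)^(1/4) = 2660 K.

T ≈ 2660 K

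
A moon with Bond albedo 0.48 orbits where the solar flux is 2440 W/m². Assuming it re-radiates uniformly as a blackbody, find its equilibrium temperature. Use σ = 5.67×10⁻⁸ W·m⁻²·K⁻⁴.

Power absorbed = (1−a)S·πR²; power emitted = 4πR²σT⁴. Equating and cancelling πR²:
T = ((1−a)S / 4σ)^(1/4) = (1270 / (4 × 5.67×10⁻⁸))^(1/4) = (5.59×10^9)^(1/4).
T = 273 K.

T ≈ 273 K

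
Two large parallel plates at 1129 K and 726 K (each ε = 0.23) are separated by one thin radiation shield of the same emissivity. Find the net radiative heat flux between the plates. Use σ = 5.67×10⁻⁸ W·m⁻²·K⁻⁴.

q ≈ 4960 W/m²

Each of the 2 gaps contributes resistance (2/ε − 1) = 2/0.23 − 1 = 7.696; total = 15.39.
q = σ(T₁⁴ − T₂⁴) / 15.39 = 5.67×10⁻⁸ × 1.35×10^12 / 15.39 = 4960 W/m².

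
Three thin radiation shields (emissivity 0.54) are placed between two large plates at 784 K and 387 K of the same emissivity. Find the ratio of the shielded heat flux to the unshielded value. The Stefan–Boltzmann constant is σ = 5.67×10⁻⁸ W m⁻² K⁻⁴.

With N identical shields there are N+1 = 4 gaps in series, each with the same radiative resistance, so the flux falls to 1/(N+1) of its unshielded value.

ratio ≈ 0.250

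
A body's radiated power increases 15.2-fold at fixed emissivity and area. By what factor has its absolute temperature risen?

P ∝ T⁴ ⇒ T ∝ P^(1/4), so T scales by (15.2)^(1/4) = 1.97.

factor ≈ 1.97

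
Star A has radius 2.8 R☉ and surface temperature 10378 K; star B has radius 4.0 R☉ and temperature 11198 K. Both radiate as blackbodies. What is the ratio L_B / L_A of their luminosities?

L_B/L_A ≈ 2.77

L = 4πR²σT⁴ ∝ R²T⁴, so L_B/L_A = (4.0/2.8)² × (11198/10378)⁴ = 2.04 × 1.36 = 2.77.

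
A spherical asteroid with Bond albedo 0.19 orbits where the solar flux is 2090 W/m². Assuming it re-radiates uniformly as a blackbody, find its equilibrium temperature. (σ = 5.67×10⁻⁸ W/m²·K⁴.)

Power absorbed = (1−a)S·πR²; power emitted = 4πR²σT⁴. Equating and cancelling πR²:
T = ((1−a)S / 4σ)^(1/4) = (1690 / (4 × 5.67×10⁻⁸))^(1/4) = (7.46×10^9)^(1/4).
T = 294 K.

T ≈ 294 K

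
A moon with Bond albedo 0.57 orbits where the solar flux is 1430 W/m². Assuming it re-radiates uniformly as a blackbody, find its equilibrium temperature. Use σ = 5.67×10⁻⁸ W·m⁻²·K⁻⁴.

T ≈ 228 K

Power absorbed = (1−a)S·πR²; power emitted = 4πR²σT⁴. Equating and cancelling πR²:
T = ((1−a)S / 4σ)^(1/4) = (615 / (4 × 5.67×10⁻⁸))^(1/4) = (2.71×10^9)^(1/4).
T = 228 K.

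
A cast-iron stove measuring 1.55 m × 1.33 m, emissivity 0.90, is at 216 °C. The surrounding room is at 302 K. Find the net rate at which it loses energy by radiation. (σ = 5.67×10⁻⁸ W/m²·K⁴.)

A = 1.55 × 1.33 = 2.06 m².
Convert: 216 °C = 489 K.
Q = εσA(T⁴ − T_s⁴). T⁴ − T_s⁴ = (489)⁴ − (302)⁴ = 5.72×10^10 − 8.32×10^9 = 4.89×10^10 K⁴.
Q = 0.90 × 5.67×10⁻⁸ × 2.06 × 4.89×10^10 = 5140 W.

Q ≈ 5140 W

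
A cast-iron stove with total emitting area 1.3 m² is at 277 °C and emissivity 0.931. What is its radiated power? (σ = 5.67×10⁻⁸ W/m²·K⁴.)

P ≈ 6280 W

277 °C = 550 K.
P = εσAT⁴ = 0.931 × 5.67×10⁻⁸ × 1.30 × (550)⁴ = 0.931 × 5.67×10⁻⁸ × 1.30 × 9.15×10^10.
P = 6280 W.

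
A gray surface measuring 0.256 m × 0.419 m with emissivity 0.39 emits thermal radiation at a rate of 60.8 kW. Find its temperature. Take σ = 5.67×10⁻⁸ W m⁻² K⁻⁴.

A = 0.256 × 0.419 = 0.107 m².
From P = εσAT⁴, T = (P / εσA)^(1/4) = (60800 / (0.39 × 5.67×10⁻⁸ × 0.107))^(1/4).
T = (2.56×10^13)^(1/4) = 2250 K.

T ≈ 2250 K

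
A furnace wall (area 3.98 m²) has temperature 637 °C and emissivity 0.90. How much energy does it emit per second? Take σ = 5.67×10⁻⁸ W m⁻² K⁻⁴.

P ≈ 1.39×10^5 W

637 °C = 910 K.
P = εσAT⁴ = 0.90 × 5.67×10⁻⁸ × 3.98 × (910)⁴ = 0.90 × 5.67×10⁻⁸ × 3.98 × 6.86×10^11.
P = 1.39×10^5 W.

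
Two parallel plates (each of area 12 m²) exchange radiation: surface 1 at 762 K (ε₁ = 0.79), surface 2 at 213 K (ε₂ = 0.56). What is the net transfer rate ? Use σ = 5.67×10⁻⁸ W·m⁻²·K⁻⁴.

For two large parallel gray plates, q = σ(T₁⁴ − T₂⁴) / (1/ε₁ + 1/ε₂ − 1).
1/ε₁ + 1/ε₂ − 1 = 1/0.79 + 1/0.56 − 1 = 2.052.
T₁⁴ − T₂⁴ = 3.37×10^11 − 2.06×10^9 = 3.35×10^11 K⁴.
q = 5.67×10⁻⁸ × 3.35×10^11 / 2.052 = 9260 W/m².
Q = q·A = 9260 × 12 = 1.11×10^5 W.

Q ≈ 1.11×10^5 W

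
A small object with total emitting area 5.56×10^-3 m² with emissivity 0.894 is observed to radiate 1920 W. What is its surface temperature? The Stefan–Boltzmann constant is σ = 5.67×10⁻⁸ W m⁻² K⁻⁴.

From P = εσAT⁴, T = (P / εσA)^(1/4) = (1920 / (0.894 × 5.67×10⁻⁸ × 5.56×10^-3))^(1/4).
T = (6.81×10^12)^(1/4) = 1620 K.

T ≈ 1620 K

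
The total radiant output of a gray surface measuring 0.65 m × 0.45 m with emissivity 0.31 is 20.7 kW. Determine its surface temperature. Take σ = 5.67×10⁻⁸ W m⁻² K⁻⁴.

T ≈ 1420 K

A = 0.65 × 0.45 = 0.293 m².
From P = εσAT⁴, T = (P / εσA)^(1/4) = (20700 / (0.31 × 5.67×10⁻⁸ × 0.293))^(1/4).
T = (4.03×10^12)^(1/4) = 1420 K.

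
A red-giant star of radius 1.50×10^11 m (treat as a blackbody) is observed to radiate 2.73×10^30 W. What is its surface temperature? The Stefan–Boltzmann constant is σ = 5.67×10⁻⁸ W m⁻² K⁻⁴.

A = 4πr² = 4π × (1.50×10^11)² = 2.83×10^23 m².
From P = σAT⁴, T = (P / σA)^(1/4) = (2.73×10^30 / (5.67×10⁻⁸ × 2.83×10^23))^(1/4).
T = (1.70×10^14)^(1/4) = 3610 K.

T ≈ 3610 K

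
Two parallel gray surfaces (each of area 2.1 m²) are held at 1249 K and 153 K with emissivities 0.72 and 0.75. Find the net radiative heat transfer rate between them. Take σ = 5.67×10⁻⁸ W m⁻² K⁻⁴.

Q ≈ 1.68×10^5 W

For two large parallel gray plates, q = σ(T₁⁴ − T₂⁴) / (1/ε₁ + 1/ε₂ − 1).
1/ε₁ + 1/ε₂ − 1 = 1/0.72 + 1/0.75 − 1 = 1.722.
T₁⁴ − T₂⁴ = 2.43×10^12 − 5.48×10^8 = 2.43×10^12 K⁴.
q = 5.67×10⁻⁸ × 2.43×10^12 / 1.722 = 80100 W/m².
Q = q·A = 80100 × 2.1 = 1.68×10^5 W.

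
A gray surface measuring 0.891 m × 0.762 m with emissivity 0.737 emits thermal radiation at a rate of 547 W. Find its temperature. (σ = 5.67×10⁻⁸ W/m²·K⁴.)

T ≈ 373 K

A = 0.891 × 0.762 = 0.679 m².
From P = εσAT⁴, T = (P / εσA)^(1/4) = (547 / (0.737 × 5.67×10⁻⁸ × 0.679))^(1/4).
T = (1.93×10^10)^(1/4) = 373 K.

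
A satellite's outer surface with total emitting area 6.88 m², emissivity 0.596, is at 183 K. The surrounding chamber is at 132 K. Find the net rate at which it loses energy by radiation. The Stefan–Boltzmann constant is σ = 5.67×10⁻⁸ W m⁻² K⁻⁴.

Q = εσA(T⁴ − T_s⁴). T⁴ − T_s⁴ = (183)⁴ − (132)⁴ = 1.12×10^9 − 3.04×10^8 = 8.18×10^8 K⁴.
Q = 0.596 × 5.67×10⁻⁸ × 6.88 × 8.18×10^8 = 190 W.

Q ≈ 190 W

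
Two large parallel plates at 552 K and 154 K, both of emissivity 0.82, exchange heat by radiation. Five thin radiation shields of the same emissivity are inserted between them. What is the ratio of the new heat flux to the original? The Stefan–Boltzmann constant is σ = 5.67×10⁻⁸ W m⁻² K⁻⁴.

ratio ≈ 0.167

With N identical shields there are N+1 = 6 gaps in series, each with the same radiative resistance, so the flux falls to 1/(N+1) of its unshielded value.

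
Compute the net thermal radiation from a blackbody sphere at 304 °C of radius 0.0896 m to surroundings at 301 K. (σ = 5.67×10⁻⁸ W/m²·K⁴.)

Q ≈ 587 W

A = 4πr² = 4π × (0.0896)² = 0.101 m².
Convert: 304 °C = 577 K.
Q = σA(T⁴ − T_s⁴). T⁴ − T_s⁴ = (577)⁴ − (301)⁴ = 1.11×10^11 − 8.21×10^9 = 1.03×10^11 K⁴.
Q = 5.67×10⁻⁸ × 0.101 × 1.03×10^11 = 587 W.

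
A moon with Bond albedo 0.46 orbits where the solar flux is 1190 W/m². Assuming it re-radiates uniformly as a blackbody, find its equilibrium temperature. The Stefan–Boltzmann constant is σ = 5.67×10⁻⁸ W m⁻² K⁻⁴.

Power absorbed = (1−a)S·πR²; power emitted = 4πR²σT⁴. Equating and cancelling πR²:
T = ((1−a)S / 4σ)^(1/4) = (643 / (4 × 5.67×10⁻⁸))^(1/4) = (2.83×10^9)^(1/4).
T = 231 K.

T ≈ 231 K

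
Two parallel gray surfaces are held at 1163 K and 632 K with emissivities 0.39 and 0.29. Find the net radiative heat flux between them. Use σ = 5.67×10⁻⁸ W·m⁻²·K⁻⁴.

For two large parallel gray plates, q = σ(T₁⁴ − T₂⁴) / (1/ε₁ + 1/ε₂ − 1).
1/ε₁ + 1/ε₂ − 1 = 1/0.39 + 1/0.29 − 1 = 5.012.
T₁⁴ − T₂⁴ = 1.83×10^12 − 1.60×10^11 = 1.67×10^12 K⁴.
q = 5.67×10⁻⁸ × 1.67×10^12 / 5.012 = 18900 W/m².

q ≈ 18900 W/m²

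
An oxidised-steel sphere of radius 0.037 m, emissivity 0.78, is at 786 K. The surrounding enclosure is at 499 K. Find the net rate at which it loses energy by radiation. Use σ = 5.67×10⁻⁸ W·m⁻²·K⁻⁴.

A = 4πr² = 4π × (0.037)² = 0.0172 m².
Q = εσA(T⁴ − T_s⁴). T⁴ − T_s⁴ = (786)⁴ − (499)⁴ = 3.82×10^11 − 6.20×10^10 = 3.20×10^11 K⁴.
Q = 0.78 × 5.67×10⁻⁸ × 0.0172 × 3.20×10^11 = 243 W.

Q ≈ 243 W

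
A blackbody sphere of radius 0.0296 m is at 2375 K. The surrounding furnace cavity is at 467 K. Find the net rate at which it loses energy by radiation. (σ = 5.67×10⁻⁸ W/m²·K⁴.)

A = 4πr² = 4π × (0.0296)² = 0.0110 m².
Q = σA(T⁴ − T_s⁴). T⁴ − T_s⁴ = (2375)⁴ − (467)⁴ = 3.18×10^13 − 4.76×10^10 = 3.18×10^13 K⁴.
Q = 5.67×10⁻⁸ × 0.0110 × 3.18×10^13 = 19800 W.

Q ≈ 19800 W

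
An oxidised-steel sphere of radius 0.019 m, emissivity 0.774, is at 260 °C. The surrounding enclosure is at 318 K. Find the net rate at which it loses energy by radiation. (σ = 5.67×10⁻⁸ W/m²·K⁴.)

A = 4πr² = 4π × (0.019)² = 4.54×10^-3 m².
Convert: 260 °C = 533 K.
Q = εσA(T⁴ − T_s⁴). T⁴ − T_s⁴ = (533)⁴ − (318)⁴ = 8.07×10^10 − 1.02×10^10 = 7.05×10^10 K⁴.
Q = 0.774 × 5.67×10⁻⁸ × 4.54×10^-3 × 7.05×10^10 = 14.0 W.

Q ≈ 14.0 W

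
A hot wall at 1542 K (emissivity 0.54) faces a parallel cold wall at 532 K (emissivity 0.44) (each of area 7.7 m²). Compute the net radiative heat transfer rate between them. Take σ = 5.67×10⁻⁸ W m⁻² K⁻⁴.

For two large parallel gray plates, q = σ(T₁⁴ − T₂⁴) / (1/ε₁ + 1/ε₂ − 1).
1/ε₁ + 1/ε₂ − 1 = 1/0.54 + 1/0.44 − 1 = 3.125.
T₁⁴ − T₂⁴ = 5.65×10^12 − 8.01×10^10 = 5.57×10^12 K⁴.
q = 5.67×10⁻⁸ × 5.57×10^12 / 3.125 = 1.01×10^5 W/m².
Q = q·A = 1.01×10^5 × 7.7 = 7.79×10^5 W.

Q ≈ 7.79×10^5 W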